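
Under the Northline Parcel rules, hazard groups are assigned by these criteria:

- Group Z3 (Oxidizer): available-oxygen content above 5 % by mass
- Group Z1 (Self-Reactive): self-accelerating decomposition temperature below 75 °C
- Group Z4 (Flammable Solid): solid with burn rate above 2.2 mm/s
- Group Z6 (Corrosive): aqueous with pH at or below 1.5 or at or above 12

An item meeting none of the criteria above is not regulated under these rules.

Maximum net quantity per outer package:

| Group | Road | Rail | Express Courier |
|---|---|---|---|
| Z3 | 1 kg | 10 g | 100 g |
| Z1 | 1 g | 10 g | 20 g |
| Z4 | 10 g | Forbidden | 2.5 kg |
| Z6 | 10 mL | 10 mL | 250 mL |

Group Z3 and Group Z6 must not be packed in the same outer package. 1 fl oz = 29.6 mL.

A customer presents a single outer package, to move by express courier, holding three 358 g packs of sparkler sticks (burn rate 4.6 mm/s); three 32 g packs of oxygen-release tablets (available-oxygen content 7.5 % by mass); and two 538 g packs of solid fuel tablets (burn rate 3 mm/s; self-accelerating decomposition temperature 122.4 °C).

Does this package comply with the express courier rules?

Yes

With burn rate 4.6 mm/s (> 2.2 mm/s), the sparkler sticks fall in Group Z4.
Oxygen-release tablets: available-oxygen content 7.5 % by mass > 5 % by mass → Group Z3 (Oxidizer).
The solid fuel tablets have burn rate 3 mm/s, which is > 2.2 mm/s, so they are Group Z4 (Flammable Solid).
Total Group Z4: (three 358 g packs = 1.074 kg) + (two 538 g packs = 1.076 kg) = 2.15 kg.
That is within the Group Z4 express courier limit of 2.5 kg.
Group Z3 quantity: three 32 g packs = 96 g.
That is within the Group Z3 express courier limit of 100 g.
The segregation rule (Group Z3 with Group Z6) does not apply to Group Z4 with Group Z3.
Every hazard group is within its express courier limit and no segregation rule is violated.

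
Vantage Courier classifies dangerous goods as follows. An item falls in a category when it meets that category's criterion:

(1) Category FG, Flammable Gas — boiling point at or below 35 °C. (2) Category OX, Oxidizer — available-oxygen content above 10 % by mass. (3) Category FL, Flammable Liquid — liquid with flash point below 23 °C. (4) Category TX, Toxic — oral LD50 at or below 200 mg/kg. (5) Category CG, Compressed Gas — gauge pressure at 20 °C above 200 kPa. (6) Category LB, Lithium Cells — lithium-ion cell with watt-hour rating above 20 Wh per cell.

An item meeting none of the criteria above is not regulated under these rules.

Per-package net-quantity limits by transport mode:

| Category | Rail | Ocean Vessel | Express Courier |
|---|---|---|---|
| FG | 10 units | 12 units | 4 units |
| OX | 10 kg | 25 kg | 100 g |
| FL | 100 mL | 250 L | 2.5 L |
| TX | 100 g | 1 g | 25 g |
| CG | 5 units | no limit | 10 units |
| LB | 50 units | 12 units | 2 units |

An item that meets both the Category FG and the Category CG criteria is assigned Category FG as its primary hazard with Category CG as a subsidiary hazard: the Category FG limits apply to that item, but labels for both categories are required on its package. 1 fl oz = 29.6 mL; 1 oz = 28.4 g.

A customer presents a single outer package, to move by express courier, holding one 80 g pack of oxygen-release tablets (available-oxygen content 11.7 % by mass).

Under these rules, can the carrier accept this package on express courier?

Yes

Available-oxygen content 11.7 % by mass meets the Category OX criterion (Oxidizer), so the oxygen-release tablets are Category OX.
Category OX quantity: 80 g.
That is within the Category OX express courier limit of 100 g.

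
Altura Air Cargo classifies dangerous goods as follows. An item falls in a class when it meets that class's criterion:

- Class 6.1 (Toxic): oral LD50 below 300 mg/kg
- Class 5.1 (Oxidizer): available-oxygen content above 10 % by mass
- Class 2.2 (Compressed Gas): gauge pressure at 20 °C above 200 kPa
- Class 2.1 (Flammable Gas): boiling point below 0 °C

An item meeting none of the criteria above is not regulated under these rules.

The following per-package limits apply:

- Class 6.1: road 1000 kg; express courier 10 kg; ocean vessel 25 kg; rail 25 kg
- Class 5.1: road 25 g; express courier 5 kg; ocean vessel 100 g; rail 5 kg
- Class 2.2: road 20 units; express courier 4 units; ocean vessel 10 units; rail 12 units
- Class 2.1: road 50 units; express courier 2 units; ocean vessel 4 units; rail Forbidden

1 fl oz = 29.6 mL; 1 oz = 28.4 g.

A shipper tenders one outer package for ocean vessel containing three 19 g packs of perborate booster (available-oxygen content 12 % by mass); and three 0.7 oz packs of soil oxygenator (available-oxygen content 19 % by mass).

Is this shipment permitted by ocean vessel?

No

Perborate booster: available-oxygen content 12 % by mass > 10 % by mass → Class 5.1 (Oxidizer).
Available-oxygen content 19 % by mass meets the Class 5.1 criterion (Oxidizer), so the soil oxygenator is Class 5.1.
Total Class 5.1: (three 19 g packs = 57 g) + (three 0.7 oz packs = 59.64 g) = 116.64 g.
That exceeds the Class 5.1 ocean vessel limit of 100 g.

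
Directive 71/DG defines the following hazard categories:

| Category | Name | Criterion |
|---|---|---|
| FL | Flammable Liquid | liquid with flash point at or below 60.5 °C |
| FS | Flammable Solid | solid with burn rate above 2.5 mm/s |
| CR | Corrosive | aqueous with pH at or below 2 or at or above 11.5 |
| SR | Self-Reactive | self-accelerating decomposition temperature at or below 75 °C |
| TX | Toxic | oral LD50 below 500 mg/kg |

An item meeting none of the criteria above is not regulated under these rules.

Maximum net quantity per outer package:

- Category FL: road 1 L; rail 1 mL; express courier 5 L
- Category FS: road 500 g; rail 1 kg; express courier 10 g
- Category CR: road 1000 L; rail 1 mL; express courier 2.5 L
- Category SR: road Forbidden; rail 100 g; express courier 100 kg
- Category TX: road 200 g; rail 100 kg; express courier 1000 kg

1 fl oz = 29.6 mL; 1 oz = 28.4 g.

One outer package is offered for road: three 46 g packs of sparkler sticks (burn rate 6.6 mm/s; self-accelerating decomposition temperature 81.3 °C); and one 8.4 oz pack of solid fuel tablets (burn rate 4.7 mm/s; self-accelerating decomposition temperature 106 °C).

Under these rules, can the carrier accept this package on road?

The sparkler sticks have burn rate 6.6 mm/s, which is > 2.5 mm/s, so they are Category FS (Flammable Solid).
With burn rate 4.7 mm/s (> 2.5 mm/s), the solid fuel tablets fall in Category FS.
Category FS net quantity: (three 46 g packs = 138 g) + (one 8.4 oz pack = 238.56 g) = 376.56 g.
376.56 g is within the road limit of 500 g for Category FS.

Yes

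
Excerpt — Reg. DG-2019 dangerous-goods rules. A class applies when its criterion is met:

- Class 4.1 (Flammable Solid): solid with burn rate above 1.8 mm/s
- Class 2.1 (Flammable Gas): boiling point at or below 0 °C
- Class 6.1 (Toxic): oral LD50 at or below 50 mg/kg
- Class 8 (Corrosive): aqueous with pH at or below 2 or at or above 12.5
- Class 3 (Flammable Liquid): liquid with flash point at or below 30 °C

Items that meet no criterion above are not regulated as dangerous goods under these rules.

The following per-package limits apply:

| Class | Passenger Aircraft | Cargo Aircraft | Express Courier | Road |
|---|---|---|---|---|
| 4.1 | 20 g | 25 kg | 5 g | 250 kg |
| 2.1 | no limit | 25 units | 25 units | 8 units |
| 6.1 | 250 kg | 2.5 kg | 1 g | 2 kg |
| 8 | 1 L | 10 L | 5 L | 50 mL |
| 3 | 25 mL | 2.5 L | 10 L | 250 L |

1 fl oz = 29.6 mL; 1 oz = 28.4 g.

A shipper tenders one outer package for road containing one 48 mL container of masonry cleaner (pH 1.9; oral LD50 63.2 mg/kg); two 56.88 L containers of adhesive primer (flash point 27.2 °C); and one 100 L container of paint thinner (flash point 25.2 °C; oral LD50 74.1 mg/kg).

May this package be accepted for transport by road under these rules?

Yes

The masonry cleaner has pH 1.9, which is ≤ 2, so it is Class 8 (Corrosive).
Flash point 27.2 °C meets the Class 3 criterion (Flammable Liquid), so the adhesive primer is Class 3.
Paint thinner: flash point 25.2 °C ≤ 30 °C → Class 3 (Flammable Liquid).
Class 3 net quantity: (two 56.88 L containers = 113.76 L) + 100 L = 213.76 L.
213.76 L ≤ 250 L (road limit, Class 3) — within limit.
Class 8 quantity: 48 mL.
48 mL ≤ 50 mL (road limit, Class 8) — within limit.
Every hazard class is within its road limit and no segregation rule is violated.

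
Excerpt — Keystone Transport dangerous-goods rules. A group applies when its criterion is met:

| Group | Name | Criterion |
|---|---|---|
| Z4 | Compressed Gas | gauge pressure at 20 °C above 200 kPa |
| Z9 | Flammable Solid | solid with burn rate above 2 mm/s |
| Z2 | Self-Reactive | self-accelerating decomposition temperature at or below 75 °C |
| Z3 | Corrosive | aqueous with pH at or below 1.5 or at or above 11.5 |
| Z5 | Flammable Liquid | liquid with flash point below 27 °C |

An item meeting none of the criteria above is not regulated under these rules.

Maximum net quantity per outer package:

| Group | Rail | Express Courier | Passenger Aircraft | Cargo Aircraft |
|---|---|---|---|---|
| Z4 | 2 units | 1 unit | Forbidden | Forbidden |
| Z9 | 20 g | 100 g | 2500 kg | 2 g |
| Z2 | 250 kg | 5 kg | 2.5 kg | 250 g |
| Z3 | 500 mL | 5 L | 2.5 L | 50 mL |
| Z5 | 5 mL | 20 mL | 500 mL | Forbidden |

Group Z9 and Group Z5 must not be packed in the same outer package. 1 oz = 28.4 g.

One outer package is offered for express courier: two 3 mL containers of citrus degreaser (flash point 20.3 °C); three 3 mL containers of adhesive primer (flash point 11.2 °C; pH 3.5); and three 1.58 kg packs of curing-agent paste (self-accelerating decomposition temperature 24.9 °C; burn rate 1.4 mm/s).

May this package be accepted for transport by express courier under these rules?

Yes

Citrus degreaser: flash point 20.3 °C < 27 °C → Group Z5 (Flammable Liquid).
Adhesive primer: flash point 11.2 °C < 27 °C → Group Z5 (Flammable Liquid).
With self-accelerating decomposition temperature 24.9 °C (≤ 75 °C), the curing-agent paste falls in Group Z2.
Group Z5 net quantity: (two 3 mL containers = 6 mL) + (three 3 mL containers = 9 mL) = 15 mL.
15 mL ≤ 20 mL (express courier limit, Group Z5) — within limit.
Group Z2 quantity: three 1.58 kg packs = 4.74 kg.
4.74 kg is within the express courier limit of 5 kg for Group Z2.
The segregation rule (Group Z9 with Group Z5) does not apply to Group Z5 with Group Z2.
Every hazard group is within its express courier limit and no segregation rule is violated.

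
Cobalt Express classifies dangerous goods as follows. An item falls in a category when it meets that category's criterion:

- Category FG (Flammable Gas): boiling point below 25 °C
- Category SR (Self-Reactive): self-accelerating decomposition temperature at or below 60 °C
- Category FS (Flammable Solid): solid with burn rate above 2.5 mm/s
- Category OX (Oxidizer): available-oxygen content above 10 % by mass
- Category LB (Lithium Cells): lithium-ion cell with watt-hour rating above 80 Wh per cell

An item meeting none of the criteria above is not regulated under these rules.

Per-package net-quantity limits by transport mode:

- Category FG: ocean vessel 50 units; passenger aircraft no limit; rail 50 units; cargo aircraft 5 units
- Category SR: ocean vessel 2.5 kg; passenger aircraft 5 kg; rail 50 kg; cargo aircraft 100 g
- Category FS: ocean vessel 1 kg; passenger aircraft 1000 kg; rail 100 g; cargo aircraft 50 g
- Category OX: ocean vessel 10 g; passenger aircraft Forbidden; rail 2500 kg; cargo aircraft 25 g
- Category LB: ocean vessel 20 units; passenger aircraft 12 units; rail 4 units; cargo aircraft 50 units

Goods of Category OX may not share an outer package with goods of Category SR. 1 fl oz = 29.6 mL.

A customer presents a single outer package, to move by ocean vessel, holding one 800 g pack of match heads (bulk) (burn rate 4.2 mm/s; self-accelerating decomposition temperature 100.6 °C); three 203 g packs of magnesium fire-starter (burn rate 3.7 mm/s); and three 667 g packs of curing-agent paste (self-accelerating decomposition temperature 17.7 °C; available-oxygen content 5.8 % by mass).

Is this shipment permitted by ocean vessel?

No

Burn rate 4.2 mm/s meets the Category FS criterion (Flammable Solid), so the match heads (bulk) are Category FS.
The magnesium fire-starter has burn rate 3.7 mm/s, which is > 2.5 mm/s, so it is Category FS (Flammable Solid).
Self-accelerating decomposition temperature 17.7 °C meets the Category SR criterion (Self-Reactive), so the curing-agent paste is Category SR.
Category FS net quantity: 800 g + (three 203 g packs = 609 g) = 1.409 kg.
1.409 kg exceeds the ocean vessel limit of 1 kg for Category FS.
Category SR quantity: three 667 g packs = 2.001 kg.
2.001 kg ≤ 2.5 kg (ocean vessel limit, Category SR) — within limit.
The segregation rule (Category OX with Category SR) does not apply to Category FS with Category SR.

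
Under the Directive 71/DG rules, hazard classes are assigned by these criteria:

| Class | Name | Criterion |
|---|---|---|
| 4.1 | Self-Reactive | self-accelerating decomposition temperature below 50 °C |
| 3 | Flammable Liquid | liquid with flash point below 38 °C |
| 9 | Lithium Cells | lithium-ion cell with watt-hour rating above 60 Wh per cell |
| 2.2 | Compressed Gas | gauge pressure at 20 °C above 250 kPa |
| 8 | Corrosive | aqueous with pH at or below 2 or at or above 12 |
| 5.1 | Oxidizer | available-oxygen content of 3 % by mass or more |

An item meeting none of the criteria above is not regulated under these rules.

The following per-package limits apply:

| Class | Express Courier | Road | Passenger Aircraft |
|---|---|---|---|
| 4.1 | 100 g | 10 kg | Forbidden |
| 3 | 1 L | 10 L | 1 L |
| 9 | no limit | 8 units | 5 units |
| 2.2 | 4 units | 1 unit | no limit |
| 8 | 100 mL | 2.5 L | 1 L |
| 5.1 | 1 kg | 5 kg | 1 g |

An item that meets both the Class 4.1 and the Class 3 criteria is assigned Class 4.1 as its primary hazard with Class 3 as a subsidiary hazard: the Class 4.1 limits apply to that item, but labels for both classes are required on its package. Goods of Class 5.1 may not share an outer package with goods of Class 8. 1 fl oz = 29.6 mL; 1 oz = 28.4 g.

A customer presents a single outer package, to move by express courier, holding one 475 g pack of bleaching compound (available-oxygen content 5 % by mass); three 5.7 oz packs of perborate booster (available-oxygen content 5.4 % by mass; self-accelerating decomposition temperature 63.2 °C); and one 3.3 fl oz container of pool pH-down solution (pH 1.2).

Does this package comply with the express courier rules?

No

The bleaching compound has available-oxygen content 5 % by mass, which is ≥ 3 % by mass, so it is Class 5.1 (Oxidizer).
Perborate booster: available-oxygen content 5.4 % by mass ≥ 3 % by mass → Class 5.1 (Oxidizer).
With pH 1.2 (≤ 2), the pool pH-down solution falls in Class 8.
Class 5.1 net quantity: 475 g + (three 5.7 oz packs = 485.64 g) = 960.64 g.
That is within the Class 5.1 express courier limit of 1 kg.
Class 8 quantity: one 3.3 fl oz container = 97.68 mL.
97.68 mL ≤ 100 mL (express courier limit, Class 8) — within limit.
Class 5.1 and Class 8 may not share an outer package.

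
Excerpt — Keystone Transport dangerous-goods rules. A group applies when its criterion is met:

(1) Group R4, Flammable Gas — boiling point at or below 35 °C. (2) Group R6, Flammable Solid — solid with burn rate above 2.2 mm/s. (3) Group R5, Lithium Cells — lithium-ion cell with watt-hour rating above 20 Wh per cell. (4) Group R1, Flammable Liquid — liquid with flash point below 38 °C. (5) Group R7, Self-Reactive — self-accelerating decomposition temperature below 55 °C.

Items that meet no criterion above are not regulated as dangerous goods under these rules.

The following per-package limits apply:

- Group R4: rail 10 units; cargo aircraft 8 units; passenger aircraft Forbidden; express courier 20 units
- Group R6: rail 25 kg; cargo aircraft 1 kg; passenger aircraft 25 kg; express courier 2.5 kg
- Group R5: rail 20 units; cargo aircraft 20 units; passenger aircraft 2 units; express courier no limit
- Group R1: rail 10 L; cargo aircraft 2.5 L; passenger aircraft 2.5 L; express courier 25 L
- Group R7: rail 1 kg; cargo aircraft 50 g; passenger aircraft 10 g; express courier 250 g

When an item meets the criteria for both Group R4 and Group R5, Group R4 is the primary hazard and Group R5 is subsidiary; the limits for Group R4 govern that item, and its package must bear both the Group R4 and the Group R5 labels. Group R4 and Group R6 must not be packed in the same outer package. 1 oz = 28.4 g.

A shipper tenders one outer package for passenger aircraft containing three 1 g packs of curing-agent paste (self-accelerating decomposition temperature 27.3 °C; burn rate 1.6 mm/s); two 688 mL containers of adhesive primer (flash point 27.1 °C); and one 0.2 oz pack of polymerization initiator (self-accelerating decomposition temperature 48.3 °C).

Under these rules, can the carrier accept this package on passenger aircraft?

Self-accelerating decomposition temperature 27.3 °C meets the Group R7 criterion (Self-Reactive), so the curing-agent paste is Group R7.
The adhesive primer has flash point 27.1 °C, which is < 38 °C, so it is Group R1 (Flammable Liquid).
With self-accelerating decomposition temperature 48.3 °C (< 55 °C), the polymerization initiator falls in Group R7.
Group R7 net quantity: (three 1 g packs = 3 g) + (one 0.2 oz pack = 5.68 g) = 8.68 g.
8.68 g ≤ 10 g (passenger aircraft limit, Group R7) — within limit.
Group R1 quantity: two 688 mL containers = 1.376 L.
1.376 L ≤ 2.5 L (passenger aircraft limit, Group R1) — within limit.
The segregation rule (Group R4 with Group R6) does not apply to Group R7 with Group R1.
Every hazard group is within its passenger aircraft limit and no segregation rule is violated.

Yes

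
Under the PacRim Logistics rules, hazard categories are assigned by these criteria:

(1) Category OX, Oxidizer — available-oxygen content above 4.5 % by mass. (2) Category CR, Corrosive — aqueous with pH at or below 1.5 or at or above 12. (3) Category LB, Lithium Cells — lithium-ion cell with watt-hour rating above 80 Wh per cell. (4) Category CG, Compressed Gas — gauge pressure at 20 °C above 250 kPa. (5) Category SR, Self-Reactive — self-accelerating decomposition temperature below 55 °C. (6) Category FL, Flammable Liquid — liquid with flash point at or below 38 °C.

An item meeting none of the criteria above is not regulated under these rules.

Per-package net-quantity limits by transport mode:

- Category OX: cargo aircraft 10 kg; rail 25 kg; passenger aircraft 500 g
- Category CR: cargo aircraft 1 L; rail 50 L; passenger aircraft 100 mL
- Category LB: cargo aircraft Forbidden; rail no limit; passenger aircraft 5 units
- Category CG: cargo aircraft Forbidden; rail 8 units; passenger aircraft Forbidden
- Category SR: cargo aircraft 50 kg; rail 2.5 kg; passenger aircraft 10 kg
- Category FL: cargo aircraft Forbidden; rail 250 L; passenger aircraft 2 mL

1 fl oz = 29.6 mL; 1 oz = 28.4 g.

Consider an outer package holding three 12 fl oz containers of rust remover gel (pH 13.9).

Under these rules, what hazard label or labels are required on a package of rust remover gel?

pH 13.9 meets the Category CR criterion (Corrosive), so the rust remover gel is Category CR.
Only the Category CR label is required.

Category CR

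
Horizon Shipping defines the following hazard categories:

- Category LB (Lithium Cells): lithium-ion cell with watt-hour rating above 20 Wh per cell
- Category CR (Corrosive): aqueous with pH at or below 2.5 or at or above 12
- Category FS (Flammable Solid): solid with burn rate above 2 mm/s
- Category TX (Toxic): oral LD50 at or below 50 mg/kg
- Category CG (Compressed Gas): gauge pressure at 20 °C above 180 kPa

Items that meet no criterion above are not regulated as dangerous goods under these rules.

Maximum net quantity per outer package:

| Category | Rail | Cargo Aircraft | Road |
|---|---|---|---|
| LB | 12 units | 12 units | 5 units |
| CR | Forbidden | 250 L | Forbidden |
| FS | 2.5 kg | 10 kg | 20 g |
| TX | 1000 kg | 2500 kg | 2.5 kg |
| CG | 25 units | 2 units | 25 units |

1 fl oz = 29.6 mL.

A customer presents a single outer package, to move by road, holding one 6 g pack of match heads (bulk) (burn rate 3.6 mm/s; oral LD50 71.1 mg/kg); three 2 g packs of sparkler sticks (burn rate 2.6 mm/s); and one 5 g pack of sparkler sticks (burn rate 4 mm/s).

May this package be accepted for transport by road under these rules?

Yes

With burn rate 3.6 mm/s (> 2 mm/s), the match heads (bulk) fall in Category FS.
The sparkler sticks have burn rate 2.6 mm/s, which is > 2 mm/s, so they are Category FS (Flammable Solid).
Burn rate 4 mm/s meets the Category FS criterion (Flammable Solid), so the sparkler sticks are Category FS.
Total Category FS: 6 g + (three 2 g packs = 6 g) + 5 g = 17 g.
17 g ≤ 20 g (road limit, Category FS) — within limit.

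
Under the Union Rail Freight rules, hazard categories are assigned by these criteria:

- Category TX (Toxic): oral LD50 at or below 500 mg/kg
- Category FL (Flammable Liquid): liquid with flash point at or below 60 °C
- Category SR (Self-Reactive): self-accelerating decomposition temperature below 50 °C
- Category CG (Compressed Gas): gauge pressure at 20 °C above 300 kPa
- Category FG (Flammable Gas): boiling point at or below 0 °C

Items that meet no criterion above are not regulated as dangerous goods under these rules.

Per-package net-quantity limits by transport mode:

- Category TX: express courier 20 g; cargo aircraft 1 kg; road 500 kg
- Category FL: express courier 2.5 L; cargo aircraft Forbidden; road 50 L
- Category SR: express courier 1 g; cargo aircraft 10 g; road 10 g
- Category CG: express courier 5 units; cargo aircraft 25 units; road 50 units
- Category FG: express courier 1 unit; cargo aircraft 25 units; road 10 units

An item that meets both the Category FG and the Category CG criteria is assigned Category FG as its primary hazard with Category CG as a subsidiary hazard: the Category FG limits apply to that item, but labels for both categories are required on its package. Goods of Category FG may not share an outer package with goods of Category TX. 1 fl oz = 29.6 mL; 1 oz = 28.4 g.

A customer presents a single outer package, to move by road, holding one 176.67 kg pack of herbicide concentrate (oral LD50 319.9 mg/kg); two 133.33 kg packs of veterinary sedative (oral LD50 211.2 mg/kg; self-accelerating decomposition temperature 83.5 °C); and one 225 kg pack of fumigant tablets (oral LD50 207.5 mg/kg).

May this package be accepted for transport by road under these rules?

No

The herbicide concentrate has oral LD50 319.9 mg/kg, which is ≤ 500 mg/kg, so it is Category TX (Toxic).
Veterinary sedative: oral LD50 211.2 mg/kg ≤ 500 mg/kg → Category TX (Toxic).
Oral LD50 207.5 mg/kg meets the Category TX criterion (Toxic), so the fumigant tablets are Category TX.
Category TX net quantity: 176.67 kg + (two 133.33 kg packs = 266.66 kg) + 225 kg = 668.33 kg.
668.33 kg > 500 kg (road limit, Category TX) — over the limit.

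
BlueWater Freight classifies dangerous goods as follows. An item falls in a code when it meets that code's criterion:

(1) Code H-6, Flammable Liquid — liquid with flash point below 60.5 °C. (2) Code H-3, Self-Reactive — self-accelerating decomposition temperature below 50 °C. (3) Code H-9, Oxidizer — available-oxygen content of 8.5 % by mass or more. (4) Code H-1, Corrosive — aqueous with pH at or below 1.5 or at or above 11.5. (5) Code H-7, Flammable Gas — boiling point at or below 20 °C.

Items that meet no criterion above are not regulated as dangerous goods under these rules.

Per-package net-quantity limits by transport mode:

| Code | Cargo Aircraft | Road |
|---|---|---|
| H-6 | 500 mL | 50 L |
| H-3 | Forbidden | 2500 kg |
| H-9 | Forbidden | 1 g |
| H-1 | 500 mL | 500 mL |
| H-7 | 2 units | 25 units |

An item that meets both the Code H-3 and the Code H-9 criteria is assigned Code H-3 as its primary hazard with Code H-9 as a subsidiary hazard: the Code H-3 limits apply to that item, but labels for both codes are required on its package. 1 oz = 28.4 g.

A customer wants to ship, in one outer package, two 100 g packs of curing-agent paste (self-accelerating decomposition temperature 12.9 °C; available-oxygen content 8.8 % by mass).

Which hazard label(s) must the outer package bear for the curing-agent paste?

Code H-3 and H-9

Self-accelerating decomposition temperature 12.9 °C meets the Code H-3 criterion (Self-Reactive), so the curing-agent paste is Code H-3.
With available-oxygen content 8.8 % by mass (≥ 8.5 % by mass), the curing-agent paste falls in Code H-9.
By the precedence rule Code H-3 is primary and Code H-9 is subsidiary, and that rule requires both labels on the package.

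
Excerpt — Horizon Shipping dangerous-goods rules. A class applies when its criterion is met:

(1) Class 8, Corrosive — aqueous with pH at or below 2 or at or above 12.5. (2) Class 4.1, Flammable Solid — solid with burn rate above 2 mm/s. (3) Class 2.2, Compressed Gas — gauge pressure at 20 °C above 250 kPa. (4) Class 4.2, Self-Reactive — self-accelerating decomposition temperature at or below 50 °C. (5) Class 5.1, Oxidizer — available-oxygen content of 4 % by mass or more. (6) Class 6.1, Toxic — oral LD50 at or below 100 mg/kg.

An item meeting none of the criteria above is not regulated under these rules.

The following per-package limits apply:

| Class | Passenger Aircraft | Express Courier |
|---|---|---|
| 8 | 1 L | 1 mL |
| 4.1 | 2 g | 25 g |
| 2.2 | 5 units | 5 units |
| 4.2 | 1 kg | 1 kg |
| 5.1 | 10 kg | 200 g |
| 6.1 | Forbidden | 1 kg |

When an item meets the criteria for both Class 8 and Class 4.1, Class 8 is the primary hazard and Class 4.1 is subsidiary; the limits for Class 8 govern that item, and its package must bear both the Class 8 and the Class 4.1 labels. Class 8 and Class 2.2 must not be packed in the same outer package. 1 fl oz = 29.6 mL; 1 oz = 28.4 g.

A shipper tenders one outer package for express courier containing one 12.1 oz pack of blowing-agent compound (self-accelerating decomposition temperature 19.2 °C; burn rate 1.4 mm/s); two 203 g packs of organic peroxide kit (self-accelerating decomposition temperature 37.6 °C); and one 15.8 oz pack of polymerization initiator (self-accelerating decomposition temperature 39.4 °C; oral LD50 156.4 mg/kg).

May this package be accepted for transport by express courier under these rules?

No

Blowing-agent compound: self-accelerating decomposition temperature 19.2 °C ≤ 50 °C → Class 4.2 (Self-Reactive).
Self-accelerating decomposition temperature 37.6 °C meets the Class 4.2 criterion (Self-Reactive), so the organic peroxide kit is Class 4.2.
Polymerization initiator: self-accelerating decomposition temperature 39.4 °C ≤ 50 °C → Class 4.2 (Self-Reactive).
Class 4.2 net quantity: (one 12.1 oz pack = 343.64 g) + (two 203 g packs = 406 g) + (one 15.8 oz pack = 448.72 g) = 1198.36 g.
That exceeds the Class 4.2 express courier limit of 1 kg.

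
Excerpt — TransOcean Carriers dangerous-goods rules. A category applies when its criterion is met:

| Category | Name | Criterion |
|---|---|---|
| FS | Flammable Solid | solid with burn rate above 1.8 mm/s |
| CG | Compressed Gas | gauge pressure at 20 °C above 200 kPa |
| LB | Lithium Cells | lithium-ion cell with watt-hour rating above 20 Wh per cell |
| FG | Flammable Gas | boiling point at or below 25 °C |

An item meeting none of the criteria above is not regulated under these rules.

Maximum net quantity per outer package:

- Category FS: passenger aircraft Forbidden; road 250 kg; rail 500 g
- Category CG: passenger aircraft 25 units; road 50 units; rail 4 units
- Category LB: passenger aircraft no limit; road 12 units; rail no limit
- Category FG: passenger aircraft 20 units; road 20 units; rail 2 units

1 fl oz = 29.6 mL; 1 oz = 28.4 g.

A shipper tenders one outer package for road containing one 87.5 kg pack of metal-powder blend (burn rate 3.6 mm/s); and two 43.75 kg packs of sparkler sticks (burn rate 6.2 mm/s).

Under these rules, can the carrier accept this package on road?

Yes

With burn rate 3.6 mm/s (> 1.8 mm/s), the metal-powder blend falls in Category FS.
Burn rate 6.2 mm/s meets the Category FS criterion (Flammable Solid), so the sparkler sticks are Category FS.
Category FS net quantity: 87.5 kg + (two 43.75 kg packs = 87.5 kg) = 175 kg.
175 kg is within the road limit of 250 kg for Category FS.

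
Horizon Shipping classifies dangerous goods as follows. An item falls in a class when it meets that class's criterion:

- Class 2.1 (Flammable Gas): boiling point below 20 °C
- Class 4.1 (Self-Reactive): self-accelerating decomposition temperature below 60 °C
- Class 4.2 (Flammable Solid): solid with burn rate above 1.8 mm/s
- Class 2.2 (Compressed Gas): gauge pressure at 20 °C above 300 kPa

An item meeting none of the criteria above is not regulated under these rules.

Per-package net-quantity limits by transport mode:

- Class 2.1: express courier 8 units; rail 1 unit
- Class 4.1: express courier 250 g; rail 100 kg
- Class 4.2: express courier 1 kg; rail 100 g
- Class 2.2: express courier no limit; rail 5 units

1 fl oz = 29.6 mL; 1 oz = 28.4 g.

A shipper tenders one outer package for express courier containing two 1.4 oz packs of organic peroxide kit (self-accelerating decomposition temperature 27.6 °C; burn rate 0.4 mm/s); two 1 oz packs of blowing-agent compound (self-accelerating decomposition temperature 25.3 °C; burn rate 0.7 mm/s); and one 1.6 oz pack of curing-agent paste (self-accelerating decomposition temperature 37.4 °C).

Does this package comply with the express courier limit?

Yes

The organic peroxide kit has self-accelerating decomposition temperature 27.6 °C, which is < 60 °C, so it is Class 4.1 (Self-Reactive).
Blowing-agent compound: self-accelerating decomposition temperature 25.3 °C < 60 °C → Class 4.1 (Self-Reactive).
Self-accelerating decomposition temperature 37.4 °C meets the Class 4.1 criterion (Self-Reactive), so the curing-agent paste is Class 4.1.
Class 4.1 net quantity: (two 1.4 oz packs = 79.52 g) + (two 1 oz packs = 56.8 g) + (one 1.6 oz pack = 45.44 g) = 181.76 g.
181.76 g ≤ 250 g (express courier limit, Class 4.1) — within limit.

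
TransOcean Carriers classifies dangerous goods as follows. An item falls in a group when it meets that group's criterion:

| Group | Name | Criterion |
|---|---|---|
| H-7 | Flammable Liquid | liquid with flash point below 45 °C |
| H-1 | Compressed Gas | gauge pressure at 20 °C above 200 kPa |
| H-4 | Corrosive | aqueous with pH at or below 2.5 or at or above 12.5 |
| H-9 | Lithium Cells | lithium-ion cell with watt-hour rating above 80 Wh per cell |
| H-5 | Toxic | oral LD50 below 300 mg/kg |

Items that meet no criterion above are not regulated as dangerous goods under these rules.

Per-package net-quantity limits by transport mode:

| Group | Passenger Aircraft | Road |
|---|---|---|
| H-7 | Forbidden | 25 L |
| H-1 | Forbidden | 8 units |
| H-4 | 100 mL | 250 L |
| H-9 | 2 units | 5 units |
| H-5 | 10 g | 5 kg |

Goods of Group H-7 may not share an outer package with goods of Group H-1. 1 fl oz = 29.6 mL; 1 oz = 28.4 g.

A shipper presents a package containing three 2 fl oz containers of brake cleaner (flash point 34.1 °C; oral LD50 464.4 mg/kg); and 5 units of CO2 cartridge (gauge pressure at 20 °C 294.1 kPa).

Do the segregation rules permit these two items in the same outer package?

Flash point 34.1 °C meets the Group H-7 criterion (Flammable Liquid), so the brake cleaner is Group H-7.
CO2 cartridge: gauge pressure at 20 °C 294.1 kPa > 200 kPa → Group H-1 (Compressed Gas).
Group H-7 and Group H-1 may not share an outer package.

No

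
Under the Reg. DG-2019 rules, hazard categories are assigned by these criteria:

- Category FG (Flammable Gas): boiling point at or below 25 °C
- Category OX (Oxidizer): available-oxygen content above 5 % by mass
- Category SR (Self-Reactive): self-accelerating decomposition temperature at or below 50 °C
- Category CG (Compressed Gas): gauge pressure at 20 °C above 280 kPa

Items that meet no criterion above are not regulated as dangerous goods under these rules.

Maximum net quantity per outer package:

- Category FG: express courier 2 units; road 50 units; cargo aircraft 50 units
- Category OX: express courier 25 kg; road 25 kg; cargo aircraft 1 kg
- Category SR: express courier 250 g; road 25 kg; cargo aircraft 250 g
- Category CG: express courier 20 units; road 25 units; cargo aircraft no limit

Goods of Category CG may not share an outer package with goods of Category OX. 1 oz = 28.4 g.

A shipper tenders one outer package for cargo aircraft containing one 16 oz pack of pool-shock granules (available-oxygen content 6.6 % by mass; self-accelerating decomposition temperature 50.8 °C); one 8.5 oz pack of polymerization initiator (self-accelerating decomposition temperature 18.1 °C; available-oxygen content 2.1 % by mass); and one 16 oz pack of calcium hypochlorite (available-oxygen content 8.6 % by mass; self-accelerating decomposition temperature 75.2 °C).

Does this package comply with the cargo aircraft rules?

Available-oxygen content 6.6 % by mass meets the Category OX criterion (Oxidizer), so the pool-shock granules are Category OX.
With self-accelerating decomposition temperature 18.1 °C (≤ 50 °C), the polymerization initiator falls in Category SR.
The calcium hypochlorite has available-oxygen content 8.6 % by mass, which is > 5 % by mass, so it is Category OX (Oxidizer).
Category OX net quantity: (one 16 oz pack = 454.4 g) + (one 16 oz pack = 454.4 g) = 908.8 g.
908.8 g ≤ 1 kg (cargo aircraft limit, Category OX) — within limit.
Category SR quantity: one 8.5 oz pack = 241.4 g.
241.4 g ≤ 250 g (cargo aircraft limit, Category SR) — within limit.
The segregation rule (Category CG with Category OX) does not apply to Category OX with Category SR.
Every hazard category is within its cargo aircraft limit and no segregation rule is violated.

Yes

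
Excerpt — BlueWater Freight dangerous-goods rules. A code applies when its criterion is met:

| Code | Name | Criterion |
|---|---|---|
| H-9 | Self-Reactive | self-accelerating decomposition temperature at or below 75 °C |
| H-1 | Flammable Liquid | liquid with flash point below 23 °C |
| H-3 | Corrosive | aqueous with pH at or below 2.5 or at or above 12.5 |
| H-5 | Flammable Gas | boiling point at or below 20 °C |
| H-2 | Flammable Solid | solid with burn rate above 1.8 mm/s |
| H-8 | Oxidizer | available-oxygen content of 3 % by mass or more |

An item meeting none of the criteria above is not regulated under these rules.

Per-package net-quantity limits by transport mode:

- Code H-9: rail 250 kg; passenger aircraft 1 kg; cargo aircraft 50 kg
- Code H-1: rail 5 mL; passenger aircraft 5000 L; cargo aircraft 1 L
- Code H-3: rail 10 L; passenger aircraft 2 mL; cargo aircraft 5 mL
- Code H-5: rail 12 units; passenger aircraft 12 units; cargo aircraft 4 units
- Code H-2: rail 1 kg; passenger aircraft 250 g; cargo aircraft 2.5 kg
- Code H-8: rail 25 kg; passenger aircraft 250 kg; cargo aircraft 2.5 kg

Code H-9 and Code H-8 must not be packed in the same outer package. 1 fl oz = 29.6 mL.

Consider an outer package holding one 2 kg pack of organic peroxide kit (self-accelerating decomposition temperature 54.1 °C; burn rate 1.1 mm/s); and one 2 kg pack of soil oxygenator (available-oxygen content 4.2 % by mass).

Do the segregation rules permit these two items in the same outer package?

No

Organic peroxide kit: self-accelerating decomposition temperature 54.1 °C ≤ 75 °C → Code H-9 (Self-Reactive).
Available-oxygen content 4.2 % by mass meets the Code H-8 criterion (Oxidizer), so the soil oxygenator is Code H-8.
Code H-9 and Code H-8 may not share an outer package.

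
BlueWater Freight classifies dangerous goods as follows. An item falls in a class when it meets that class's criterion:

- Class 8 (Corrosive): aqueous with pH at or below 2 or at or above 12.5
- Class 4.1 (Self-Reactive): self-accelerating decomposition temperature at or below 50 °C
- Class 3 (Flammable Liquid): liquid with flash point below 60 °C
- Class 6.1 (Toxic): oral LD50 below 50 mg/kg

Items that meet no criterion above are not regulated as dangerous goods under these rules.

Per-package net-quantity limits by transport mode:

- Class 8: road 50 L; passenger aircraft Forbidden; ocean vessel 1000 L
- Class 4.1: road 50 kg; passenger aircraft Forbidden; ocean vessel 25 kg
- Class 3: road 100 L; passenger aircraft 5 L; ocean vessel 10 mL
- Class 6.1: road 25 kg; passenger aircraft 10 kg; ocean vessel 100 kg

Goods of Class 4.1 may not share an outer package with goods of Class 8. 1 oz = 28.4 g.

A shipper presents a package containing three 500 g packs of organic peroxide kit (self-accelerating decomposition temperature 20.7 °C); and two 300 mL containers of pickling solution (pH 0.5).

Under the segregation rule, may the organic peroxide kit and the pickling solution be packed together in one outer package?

No

Self-accelerating decomposition temperature 20.7 °C meets the Class 4.1 criterion (Self-Reactive), so the organic peroxide kit is Class 4.1.
With pH 0.5 (≤ 2), the pickling solution falls in Class 8.
Class 4.1 and Class 8 may not share an outer package.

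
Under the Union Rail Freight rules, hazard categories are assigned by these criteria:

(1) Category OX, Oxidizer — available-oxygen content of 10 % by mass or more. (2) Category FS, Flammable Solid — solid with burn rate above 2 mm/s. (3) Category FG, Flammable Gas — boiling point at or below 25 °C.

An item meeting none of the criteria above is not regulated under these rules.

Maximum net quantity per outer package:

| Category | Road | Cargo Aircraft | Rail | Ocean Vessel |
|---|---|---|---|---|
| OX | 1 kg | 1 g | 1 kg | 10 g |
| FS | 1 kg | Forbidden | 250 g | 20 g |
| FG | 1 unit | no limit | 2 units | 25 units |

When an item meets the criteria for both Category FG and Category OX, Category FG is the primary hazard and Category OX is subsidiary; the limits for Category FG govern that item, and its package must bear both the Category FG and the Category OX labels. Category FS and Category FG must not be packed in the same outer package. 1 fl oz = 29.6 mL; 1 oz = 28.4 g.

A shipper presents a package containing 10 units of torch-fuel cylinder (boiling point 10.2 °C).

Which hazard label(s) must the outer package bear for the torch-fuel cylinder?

Torch-fuel cylinder: boiling point 10.2 °C ≤ 25 °C → Category FG (Flammable Gas).
Only the Category FG label is required.

Category FG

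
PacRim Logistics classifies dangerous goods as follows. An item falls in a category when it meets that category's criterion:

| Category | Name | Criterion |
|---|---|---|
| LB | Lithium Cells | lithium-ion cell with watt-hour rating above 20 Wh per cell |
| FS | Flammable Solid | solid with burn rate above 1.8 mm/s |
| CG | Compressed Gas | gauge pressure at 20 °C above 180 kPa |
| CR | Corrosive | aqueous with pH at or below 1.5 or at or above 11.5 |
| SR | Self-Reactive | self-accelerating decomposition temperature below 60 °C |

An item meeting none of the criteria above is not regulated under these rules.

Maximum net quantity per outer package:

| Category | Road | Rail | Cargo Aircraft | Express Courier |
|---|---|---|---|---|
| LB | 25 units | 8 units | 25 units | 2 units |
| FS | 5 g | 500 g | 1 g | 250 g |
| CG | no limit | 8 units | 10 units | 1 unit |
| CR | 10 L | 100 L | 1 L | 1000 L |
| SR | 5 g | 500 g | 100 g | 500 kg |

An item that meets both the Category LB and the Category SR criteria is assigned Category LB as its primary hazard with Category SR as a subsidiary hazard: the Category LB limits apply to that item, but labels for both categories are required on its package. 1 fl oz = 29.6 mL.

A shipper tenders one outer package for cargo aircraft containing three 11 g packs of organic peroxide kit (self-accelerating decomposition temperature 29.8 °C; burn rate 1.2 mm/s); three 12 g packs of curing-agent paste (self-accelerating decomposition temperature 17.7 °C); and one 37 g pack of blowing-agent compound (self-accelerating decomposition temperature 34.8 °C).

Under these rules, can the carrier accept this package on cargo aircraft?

No

Self-accelerating decomposition temperature 29.8 °C meets the Category SR criterion (Self-Reactive), so the organic peroxide kit is Category SR.
Self-accelerating decomposition temperature 17.7 °C meets the Category SR criterion (Self-Reactive), so the curing-agent paste is Category SR.
The blowing-agent compound has self-accelerating decomposition temperature 34.8 °C, which is < 60 °C, so it is Category SR (Self-Reactive).
Total Category SR: (three 11 g packs = 33 g) + (three 12 g packs = 36 g) + 37 g = 106 g.
106 g exceeds the cargo aircraft limit of 100 g for Category SR.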